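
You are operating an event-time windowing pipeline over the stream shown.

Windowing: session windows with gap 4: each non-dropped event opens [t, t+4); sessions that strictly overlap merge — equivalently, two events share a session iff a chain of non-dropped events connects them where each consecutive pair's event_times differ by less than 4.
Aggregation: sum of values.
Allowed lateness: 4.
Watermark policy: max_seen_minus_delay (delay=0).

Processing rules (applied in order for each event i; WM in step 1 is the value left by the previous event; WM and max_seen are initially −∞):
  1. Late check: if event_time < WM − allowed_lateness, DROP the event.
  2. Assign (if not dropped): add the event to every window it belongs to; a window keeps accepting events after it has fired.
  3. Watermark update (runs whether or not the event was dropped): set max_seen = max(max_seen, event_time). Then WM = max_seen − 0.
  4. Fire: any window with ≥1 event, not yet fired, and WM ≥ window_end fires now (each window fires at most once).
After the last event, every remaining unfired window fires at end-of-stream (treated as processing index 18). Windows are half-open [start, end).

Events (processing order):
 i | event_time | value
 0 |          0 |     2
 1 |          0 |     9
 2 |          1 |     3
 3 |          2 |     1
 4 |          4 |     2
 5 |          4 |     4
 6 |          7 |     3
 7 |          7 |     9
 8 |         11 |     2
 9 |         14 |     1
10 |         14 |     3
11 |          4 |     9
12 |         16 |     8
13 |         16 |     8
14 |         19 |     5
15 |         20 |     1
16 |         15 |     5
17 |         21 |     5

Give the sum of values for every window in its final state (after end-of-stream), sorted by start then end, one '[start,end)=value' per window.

[0,11)=33 [11,25)=33

i=0 t=0 v=2: → [0,4); WM=0
i=1 t=0 v=9: → [0,4); WM=0
i=2 t=1 v=3: → [0,5); WM=1
i=3 t=2 v=1: → [0,6); WM=2
i=4 t=4 v=2: → [0,8); WM=4
i=5 t=4 v=4: → [0,8); WM=4
i=6 t=7 v=3: → [0,11); WM=7
i=7 t=7 v=9: → [0,11); WM=7
i=8 t=11 v=2: → [11,15); WM=11
i=9 t=14 v=1: → [11,18); WM=14
i=10 t=14 v=3: → [11,18); WM=14
i=11 t=4 v=9: DROP (t<14-4); WM=14
i=12 t=16 v=8: → [11,20); WM=16
i=13 t=16 v=8: → [11,20); WM=16
i=14 t=19 v=5: → [11,23); WM=19
i=15 t=20 v=1: → [11,24); WM=20
i=16 t=15 v=5: DROP (t<20-4); WM=20
i=17 t=21 v=5: → [11,25); WM=21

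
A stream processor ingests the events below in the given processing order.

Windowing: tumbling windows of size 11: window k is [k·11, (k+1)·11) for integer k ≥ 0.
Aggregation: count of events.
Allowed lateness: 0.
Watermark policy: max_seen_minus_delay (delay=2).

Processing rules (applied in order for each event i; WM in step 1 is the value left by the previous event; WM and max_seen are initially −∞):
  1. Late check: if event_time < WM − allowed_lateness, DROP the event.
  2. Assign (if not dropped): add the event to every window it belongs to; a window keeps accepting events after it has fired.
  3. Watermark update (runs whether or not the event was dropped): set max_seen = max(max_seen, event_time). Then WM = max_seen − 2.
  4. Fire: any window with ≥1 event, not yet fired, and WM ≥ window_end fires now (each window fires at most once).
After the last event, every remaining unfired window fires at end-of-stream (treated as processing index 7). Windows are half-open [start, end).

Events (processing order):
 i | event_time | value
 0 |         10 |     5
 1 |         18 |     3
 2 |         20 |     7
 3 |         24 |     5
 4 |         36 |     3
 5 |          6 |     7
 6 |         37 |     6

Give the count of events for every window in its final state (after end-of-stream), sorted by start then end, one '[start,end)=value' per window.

[0,11)=1 [11,22)=2 [22,33)=1 [33,44)=2

i=0 t=10 v=5: → [0,11); WM=8
i=1 t=18 v=3: → [11,22); WM=16; [0,11) fires=1
i=2 t=20 v=7: → [11,22); WM=18
i=3 t=24 v=5: → [22,33); WM=22; [11,22) fires=2
i=4 t=36 v=3: → [33,44); WM=34; [22,33) fires=1
i=5 t=6 v=7: DROP (t<34-0); WM=34
i=6 t=37 v=6: → [33,44); WM=35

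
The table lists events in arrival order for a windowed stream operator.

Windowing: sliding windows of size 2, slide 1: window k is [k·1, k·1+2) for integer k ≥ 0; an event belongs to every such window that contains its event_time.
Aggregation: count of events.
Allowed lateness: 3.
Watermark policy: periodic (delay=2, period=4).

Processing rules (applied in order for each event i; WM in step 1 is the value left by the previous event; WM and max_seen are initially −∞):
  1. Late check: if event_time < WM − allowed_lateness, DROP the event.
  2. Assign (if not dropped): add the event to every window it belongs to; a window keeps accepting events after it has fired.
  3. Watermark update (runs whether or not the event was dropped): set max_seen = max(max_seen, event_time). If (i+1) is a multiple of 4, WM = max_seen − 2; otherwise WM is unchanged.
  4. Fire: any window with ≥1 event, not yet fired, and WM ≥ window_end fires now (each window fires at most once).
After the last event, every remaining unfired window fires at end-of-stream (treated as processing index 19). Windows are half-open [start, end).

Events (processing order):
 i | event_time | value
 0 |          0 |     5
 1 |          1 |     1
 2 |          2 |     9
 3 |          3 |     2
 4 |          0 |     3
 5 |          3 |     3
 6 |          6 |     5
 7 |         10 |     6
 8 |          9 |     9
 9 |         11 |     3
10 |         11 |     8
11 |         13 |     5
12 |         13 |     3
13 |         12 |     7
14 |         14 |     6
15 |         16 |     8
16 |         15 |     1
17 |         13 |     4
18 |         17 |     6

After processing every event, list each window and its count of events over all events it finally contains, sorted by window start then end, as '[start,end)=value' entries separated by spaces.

[0,2)=3 [1,3)=2 [2,4)=3 [3,5)=2 [5,7)=1 [6,8)=1 [8,10)=1 [9,11)=2 [10,12)=3 [11,13)=3 [12,14)=4 [13,15)=4 [14,16)=2 [15,17)=2 [16,18)=2 [17,19)=1

i=0 t=0 v=5: → [0,2); WM=−∞
i=1 t=1 v=1: → [1,3),[0,2); WM=−∞
i=2 t=2 v=9: → [2,4),[1,3); WM=−∞
i=3 t=3 v=2: → [3,5),[2,4); WM=1
i=4 t=0 v=3: → [0,2); WM=1
i=5 t=3 v=3: → [3,5),[2,4); WM=1
i=6 t=6 v=5: → [6,8),[5,7); WM=1
i=7 t=10 v=6: → [10,12),[9,11); WM=8; [0,2) fires=3 [1,3) fires=2 [2,4) fires=3 [3,5) fires=2 [5,7) fires=1 [6,8) fires=1
i=8 t=9 v=9: → [9,11),[8,10); WM=8
i=9 t=11 v=3: → [11,13),[10,12); WM=8
i=10 t=11 v=8: → [11,13),[10,12); WM=8
i=11 t=13 v=5: → [13,15),[12,14); WM=11; [8,10) fires=1 [9,11) fires=2
i=12 t=13 v=3: → [13,15),[12,14); WM=11
i=13 t=12 v=7: → [12,14),[11,13); WM=11
i=14 t=14 v=6: → [14,16),[13,15); WM=11
i=15 t=16 v=8: → [16,18),[15,17); WM=14; [10,12) fires=3 [11,13) fires=3 [12,14) fires=3
i=16 t=15 v=1: → [15,17),[14,16); WM=14
i=17 t=13 v=4: → [13,15),[12,14); WM=14
i=18 t=17 v=6: → [17,19),[16,18); WM=14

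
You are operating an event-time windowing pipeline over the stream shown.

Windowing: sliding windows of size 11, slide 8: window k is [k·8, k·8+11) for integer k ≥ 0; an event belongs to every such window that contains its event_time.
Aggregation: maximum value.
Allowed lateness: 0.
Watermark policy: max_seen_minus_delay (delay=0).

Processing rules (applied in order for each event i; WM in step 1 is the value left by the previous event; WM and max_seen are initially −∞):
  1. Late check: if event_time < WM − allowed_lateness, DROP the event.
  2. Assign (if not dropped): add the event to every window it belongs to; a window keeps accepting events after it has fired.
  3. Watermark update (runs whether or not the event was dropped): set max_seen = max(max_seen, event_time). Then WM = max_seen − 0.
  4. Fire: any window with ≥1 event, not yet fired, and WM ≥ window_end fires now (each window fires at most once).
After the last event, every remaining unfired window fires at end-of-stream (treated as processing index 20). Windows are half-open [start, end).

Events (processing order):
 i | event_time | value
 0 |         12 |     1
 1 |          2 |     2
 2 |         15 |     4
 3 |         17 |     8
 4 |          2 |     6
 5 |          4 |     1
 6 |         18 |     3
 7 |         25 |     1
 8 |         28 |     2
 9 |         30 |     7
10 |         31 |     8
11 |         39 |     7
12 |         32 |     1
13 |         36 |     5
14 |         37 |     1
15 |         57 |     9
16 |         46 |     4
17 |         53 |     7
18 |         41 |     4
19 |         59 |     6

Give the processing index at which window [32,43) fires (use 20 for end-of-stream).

i=0 t=12 v=1: → [8,19); WM=12
i=1 t=2 v=2: DROP (t<12-0); WM=12
i=2 t=15 v=4: → [8,19); WM=15
i=3 t=17 v=8: → [16,27),[8,19); WM=17
i=4 t=2 v=6: DROP (t<17-0); WM=17
i=5 t=4 v=1: DROP (t<17-0); WM=17
i=6 t=18 v=3: → [16,27),[8,19); WM=18
i=7 t=25 v=1: → [24,35),[16,27); WM=25; [8,19) fires=8
i=8 t=28 v=2: → [24,35); WM=28; [16,27) fires=8
i=9 t=30 v=7: → [24,35); WM=30
i=10 t=31 v=8: → [24,35); WM=31
i=11 t=39 v=7: → [32,43); WM=39; [24,35) fires=8
i=12 t=32 v=1: DROP (t<39-0); WM=39
i=13 t=36 v=5: DROP (t<39-0); WM=39
i=14 t=37 v=1: DROP (t<39-0); WM=39
i=15 t=57 v=9: → [56,67),[48,59); WM=57; [32,43) fires=7
i=16 t=46 v=4: DROP (t<57-0); WM=57
i=17 t=53 v=7: DROP (t<57-0); WM=57
i=18 t=41 v=4: DROP (t<57-0); WM=57
i=19 t=59 v=6: → [56,67); WM=59; [48,59) fires=9

15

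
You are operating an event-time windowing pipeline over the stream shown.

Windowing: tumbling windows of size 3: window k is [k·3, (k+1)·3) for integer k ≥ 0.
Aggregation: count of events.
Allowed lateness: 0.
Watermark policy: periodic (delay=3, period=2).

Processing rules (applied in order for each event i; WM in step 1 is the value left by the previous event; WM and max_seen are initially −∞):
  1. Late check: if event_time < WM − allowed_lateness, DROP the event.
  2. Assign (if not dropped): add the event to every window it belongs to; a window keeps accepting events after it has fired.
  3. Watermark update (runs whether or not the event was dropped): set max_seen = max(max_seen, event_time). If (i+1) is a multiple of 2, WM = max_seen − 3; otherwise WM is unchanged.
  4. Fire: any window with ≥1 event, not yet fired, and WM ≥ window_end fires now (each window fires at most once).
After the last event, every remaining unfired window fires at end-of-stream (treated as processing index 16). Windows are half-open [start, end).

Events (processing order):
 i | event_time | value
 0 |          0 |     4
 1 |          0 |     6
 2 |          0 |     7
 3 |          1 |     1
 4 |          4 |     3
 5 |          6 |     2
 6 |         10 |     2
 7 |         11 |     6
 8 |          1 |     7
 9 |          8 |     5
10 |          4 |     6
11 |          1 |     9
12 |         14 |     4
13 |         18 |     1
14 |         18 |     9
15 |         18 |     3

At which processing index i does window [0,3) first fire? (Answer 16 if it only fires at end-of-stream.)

5

i=0 t=0 v=4: → [0,3); WM=−∞
i=1 t=0 v=6: → [0,3); WM=-3
i=2 t=0 v=7: → [0,3); WM=-3
i=3 t=1 v=1: → [0,3); WM=-2
i=4 t=4 v=3: → [3,6); WM=-2
i=5 t=6 v=2: → [6,9); WM=3; [0,3) fires=4
i=6 t=10 v=2: → [9,12); WM=3
i=7 t=11 v=6: → [9,12); WM=8; [3,6) fires=1
i=8 t=1 v=7: DROP (t<8-0); WM=8
i=9 t=8 v=5: → [6,9); WM=8
i=10 t=4 v=6: DROP (t<8-0); WM=8
i=11 t=1 v=9: DROP (t<8-0); WM=8
i=12 t=14 v=4: → [12,15); WM=8
i=13 t=18 v=1: → [18,21); WM=15; [6,9) fires=2 [9,12) fires=2 [12,15) fires=1
i=14 t=18 v=9: → [18,21); WM=15
i=15 t=18 v=3: → [18,21); WM=15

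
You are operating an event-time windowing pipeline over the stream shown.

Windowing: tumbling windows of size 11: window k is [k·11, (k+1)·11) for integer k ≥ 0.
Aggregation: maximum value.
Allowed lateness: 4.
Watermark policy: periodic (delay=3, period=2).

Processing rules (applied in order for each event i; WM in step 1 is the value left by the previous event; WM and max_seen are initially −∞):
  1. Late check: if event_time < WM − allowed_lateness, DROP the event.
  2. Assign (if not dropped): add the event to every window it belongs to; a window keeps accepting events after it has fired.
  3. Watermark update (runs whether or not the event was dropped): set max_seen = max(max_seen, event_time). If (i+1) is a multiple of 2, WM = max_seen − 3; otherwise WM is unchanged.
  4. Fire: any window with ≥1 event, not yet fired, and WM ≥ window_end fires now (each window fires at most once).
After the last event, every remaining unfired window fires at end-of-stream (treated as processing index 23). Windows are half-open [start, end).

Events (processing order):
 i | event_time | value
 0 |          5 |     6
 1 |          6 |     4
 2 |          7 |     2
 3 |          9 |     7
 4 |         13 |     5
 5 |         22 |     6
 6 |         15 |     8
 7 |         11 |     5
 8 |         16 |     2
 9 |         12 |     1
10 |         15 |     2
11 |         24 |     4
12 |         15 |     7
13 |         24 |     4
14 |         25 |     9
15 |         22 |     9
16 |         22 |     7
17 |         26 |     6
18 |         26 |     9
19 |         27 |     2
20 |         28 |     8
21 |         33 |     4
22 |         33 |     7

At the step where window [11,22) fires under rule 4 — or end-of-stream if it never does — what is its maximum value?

8

i=0 t=5 v=6: → [0,11); WM=−∞
i=1 t=6 v=4: → [0,11); WM=3
i=2 t=7 v=2: → [0,11); WM=3
i=3 t=9 v=7: → [0,11); WM=6
i=4 t=13 v=5: → [11,22); WM=6
i=5 t=22 v=6: → [22,33); WM=19; [0,11) fires=7
i=6 t=15 v=8: → [11,22); WM=19
i=7 t=11 v=5: DROP (t<19-4); WM=19
i=8 t=16 v=2: → [11,22); WM=19
i=9 t=12 v=1: DROP (t<19-4); WM=19
i=10 t=15 v=2: → [11,22); WM=19
i=11 t=24 v=4: → [22,33); WM=21
i=12 t=15 v=7: DROP (t<21-4); WM=21
i=13 t=24 v=4: → [22,33); WM=21
i=14 t=25 v=9: → [22,33); WM=21
i=15 t=22 v=9: → [22,33); WM=22; [11,22) fires=8
i=16 t=22 v=7: → [22,33); WM=22
i=17 t=26 v=6: → [22,33); WM=23
i=18 t=26 v=9: → [22,33); WM=23
i=19 t=27 v=2: → [22,33); WM=24
i=20 t=28 v=8: → [22,33); WM=24
i=21 t=33 v=4: → [33,44); WM=30
i=22 t=33 v=7: → [33,44); WM=30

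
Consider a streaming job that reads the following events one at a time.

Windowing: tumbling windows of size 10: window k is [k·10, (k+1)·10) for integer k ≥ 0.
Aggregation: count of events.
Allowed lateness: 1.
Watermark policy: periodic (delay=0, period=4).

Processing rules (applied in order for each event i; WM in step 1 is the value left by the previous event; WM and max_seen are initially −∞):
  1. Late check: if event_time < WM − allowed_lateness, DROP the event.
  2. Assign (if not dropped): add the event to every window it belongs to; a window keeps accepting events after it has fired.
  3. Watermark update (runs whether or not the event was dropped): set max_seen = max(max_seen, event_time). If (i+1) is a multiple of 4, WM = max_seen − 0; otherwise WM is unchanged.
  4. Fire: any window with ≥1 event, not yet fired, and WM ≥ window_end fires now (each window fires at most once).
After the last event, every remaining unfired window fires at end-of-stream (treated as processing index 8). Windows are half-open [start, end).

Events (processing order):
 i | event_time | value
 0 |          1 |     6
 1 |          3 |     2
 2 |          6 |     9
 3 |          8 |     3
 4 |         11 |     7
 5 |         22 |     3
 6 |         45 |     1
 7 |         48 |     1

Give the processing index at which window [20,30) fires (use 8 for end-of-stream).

i=0 t=1 v=6: → [0,10); WM=−∞
i=1 t=3 v=2: → [0,10); WM=−∞
i=2 t=6 v=9: → [0,10); WM=−∞
i=3 t=8 v=3: → [0,10); WM=8
i=4 t=11 v=7: → [10,20); WM=8
i=5 t=22 v=3: → [20,30); WM=8
i=6 t=45 v=1: → [40,50); WM=8
i=7 t=48 v=1: → [40,50); WM=48; [0,10) fires=4 [10,20) fires=1 [20,30) fires=1

7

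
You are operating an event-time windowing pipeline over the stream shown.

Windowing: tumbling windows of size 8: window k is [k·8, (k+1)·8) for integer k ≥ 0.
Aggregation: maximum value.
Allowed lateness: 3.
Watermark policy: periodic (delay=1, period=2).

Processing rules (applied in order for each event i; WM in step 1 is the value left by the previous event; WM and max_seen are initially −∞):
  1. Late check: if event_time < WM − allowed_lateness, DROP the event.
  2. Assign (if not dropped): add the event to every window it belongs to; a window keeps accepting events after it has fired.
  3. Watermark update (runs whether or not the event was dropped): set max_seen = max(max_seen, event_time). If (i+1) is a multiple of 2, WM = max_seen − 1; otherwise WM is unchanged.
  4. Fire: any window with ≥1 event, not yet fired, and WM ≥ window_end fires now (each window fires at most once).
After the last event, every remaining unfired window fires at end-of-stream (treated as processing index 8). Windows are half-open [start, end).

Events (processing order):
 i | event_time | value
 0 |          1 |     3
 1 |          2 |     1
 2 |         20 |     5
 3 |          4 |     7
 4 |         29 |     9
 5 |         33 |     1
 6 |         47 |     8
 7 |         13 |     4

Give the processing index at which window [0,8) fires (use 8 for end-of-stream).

3

i=0 t=1 v=3: → [0,8); WM=−∞
i=1 t=2 v=1: → [0,8); WM=1
i=2 t=20 v=5: → [16,24); WM=1
i=3 t=4 v=7: → [0,8); WM=19; [0,8) fires=7
i=4 t=29 v=9: → [24,32); WM=19
i=5 t=33 v=1: → [32,40); WM=32; [16,24) fires=5 [24,32) fires=9
i=6 t=47 v=8: → [40,48); WM=32
i=7 t=13 v=4: DROP (t<32-3); WM=46; [32,40) fires=1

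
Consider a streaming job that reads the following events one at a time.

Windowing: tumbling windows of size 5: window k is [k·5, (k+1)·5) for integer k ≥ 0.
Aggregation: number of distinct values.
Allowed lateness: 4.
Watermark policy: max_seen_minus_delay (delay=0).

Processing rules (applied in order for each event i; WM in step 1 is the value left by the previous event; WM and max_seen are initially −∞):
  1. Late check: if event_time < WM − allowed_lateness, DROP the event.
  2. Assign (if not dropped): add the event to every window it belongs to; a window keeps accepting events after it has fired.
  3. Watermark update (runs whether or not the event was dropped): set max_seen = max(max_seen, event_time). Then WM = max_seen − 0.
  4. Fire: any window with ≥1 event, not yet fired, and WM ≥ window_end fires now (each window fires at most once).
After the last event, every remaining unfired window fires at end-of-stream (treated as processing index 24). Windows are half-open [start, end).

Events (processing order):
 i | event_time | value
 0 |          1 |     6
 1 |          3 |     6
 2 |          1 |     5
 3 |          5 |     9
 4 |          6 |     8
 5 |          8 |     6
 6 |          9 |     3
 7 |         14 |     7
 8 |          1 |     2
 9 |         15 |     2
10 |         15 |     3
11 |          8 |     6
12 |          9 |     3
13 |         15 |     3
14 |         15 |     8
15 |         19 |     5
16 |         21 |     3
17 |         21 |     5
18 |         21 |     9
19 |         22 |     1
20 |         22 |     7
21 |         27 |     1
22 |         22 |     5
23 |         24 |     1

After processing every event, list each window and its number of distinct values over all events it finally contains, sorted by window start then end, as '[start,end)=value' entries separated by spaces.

[0,5)=2 [5,10)=4 [10,15)=1 [15,20)=4 [20,25)=5 [25,30)=1

i=0 t=1 v=6: → [0,5); WM=1
i=1 t=3 v=6: → [0,5); WM=3
i=2 t=1 v=5: → [0,5); WM=3
i=3 t=5 v=9: → [5,10); WM=5; [0,5) fires=2
i=4 t=6 v=8: → [5,10); WM=6
i=5 t=8 v=6: → [5,10); WM=8
i=6 t=9 v=3: → [5,10); WM=9
i=7 t=14 v=7: → [10,15); WM=14; [5,10) fires=4
i=8 t=1 v=2: DROP (t<14-4); WM=14
i=9 t=15 v=2: → [15,20); WM=15; [10,15) fires=1
i=10 t=15 v=3: → [15,20); WM=15
i=11 t=8 v=6: DROP (t<15-4); WM=15
i=12 t=9 v=3: DROP (t<15-4); WM=15
i=13 t=15 v=3: → [15,20); WM=15
i=14 t=15 v=8: → [15,20); WM=15
i=15 t=19 v=5: → [15,20); WM=19
i=16 t=21 v=3: → [20,25); WM=21; [15,20) fires=4
i=17 t=21 v=5: → [20,25); WM=21
i=18 t=21 v=9: → [20,25); WM=21
i=19 t=22 v=1: → [20,25); WM=22
i=20 t=22 v=7: → [20,25); WM=22
i=21 t=27 v=1: → [25,30); WM=27; [20,25) fires=5
i=22 t=22 v=5: DROP (t<27-4); WM=27
i=23 t=24 v=1: → [20,25); WM=27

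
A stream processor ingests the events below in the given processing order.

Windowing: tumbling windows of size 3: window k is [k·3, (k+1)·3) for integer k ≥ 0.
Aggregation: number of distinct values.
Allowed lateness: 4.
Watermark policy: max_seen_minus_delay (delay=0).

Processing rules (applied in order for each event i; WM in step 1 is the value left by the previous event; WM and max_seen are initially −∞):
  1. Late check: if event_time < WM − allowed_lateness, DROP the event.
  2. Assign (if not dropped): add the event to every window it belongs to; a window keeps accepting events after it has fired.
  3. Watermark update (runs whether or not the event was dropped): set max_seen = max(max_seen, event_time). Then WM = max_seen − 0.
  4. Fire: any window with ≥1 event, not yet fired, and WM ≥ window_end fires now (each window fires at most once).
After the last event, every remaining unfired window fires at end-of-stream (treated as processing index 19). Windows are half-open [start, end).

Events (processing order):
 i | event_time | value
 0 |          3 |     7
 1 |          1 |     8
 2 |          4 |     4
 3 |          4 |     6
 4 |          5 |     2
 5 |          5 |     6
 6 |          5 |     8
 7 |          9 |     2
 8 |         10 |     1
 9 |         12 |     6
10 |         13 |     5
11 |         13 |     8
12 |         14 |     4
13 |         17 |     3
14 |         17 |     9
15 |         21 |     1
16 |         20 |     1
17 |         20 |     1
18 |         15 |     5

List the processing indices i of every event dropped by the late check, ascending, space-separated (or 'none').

i=0 t=3 v=7: → [3,6); WM=3
i=1 t=1 v=8: → [0,3); WM=3; [0,3) fires=1
i=2 t=4 v=4: → [3,6); WM=4
i=3 t=4 v=6: → [3,6); WM=4
i=4 t=5 v=2: → [3,6); WM=5
i=5 t=5 v=6: → [3,6); WM=5
i=6 t=5 v=8: → [3,6); WM=5
i=7 t=9 v=2: → [9,12); WM=9; [3,6) fires=5
i=8 t=10 v=1: → [9,12); WM=10
i=9 t=12 v=6: → [12,15); WM=12; [9,12) fires=2
i=10 t=13 v=5: → [12,15); WM=13
i=11 t=13 v=8: → [12,15); WM=13
i=12 t=14 v=4: → [12,15); WM=14
i=13 t=17 v=3: → [15,18); WM=17; [12,15) fires=4
i=14 t=17 v=9: → [15,18); WM=17
i=15 t=21 v=1: → [21,24); WM=21; [15,18) fires=2
i=16 t=20 v=1: → [18,21); WM=21; [18,21) fires=1
i=17 t=20 v=1: → [18,21); WM=21
i=18 t=15 v=5: DROP (t<21-4); WM=21

18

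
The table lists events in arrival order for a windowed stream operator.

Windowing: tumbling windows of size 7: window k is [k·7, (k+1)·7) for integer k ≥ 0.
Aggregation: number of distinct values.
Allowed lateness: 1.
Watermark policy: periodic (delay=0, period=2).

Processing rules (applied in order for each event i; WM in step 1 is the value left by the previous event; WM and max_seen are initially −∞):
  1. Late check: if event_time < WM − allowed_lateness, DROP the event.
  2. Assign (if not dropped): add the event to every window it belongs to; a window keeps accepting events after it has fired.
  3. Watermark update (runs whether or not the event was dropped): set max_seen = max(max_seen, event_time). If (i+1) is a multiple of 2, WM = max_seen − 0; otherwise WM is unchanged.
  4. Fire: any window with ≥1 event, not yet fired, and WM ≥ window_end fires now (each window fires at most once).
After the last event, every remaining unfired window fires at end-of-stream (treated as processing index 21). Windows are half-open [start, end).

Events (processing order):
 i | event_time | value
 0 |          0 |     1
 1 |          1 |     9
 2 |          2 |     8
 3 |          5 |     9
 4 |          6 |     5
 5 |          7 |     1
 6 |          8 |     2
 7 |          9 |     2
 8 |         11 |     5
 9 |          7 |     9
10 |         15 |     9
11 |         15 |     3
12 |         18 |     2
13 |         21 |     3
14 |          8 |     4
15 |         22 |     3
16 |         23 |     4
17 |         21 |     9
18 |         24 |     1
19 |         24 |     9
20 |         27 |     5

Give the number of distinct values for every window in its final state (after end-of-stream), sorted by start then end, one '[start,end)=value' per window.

i=0 t=0 v=1: → [0,7); WM=−∞
i=1 t=1 v=9: → [0,7); WM=1
i=2 t=2 v=8: → [0,7); WM=1
i=3 t=5 v=9: → [0,7); WM=5
i=4 t=6 v=5: → [0,7); WM=5
i=5 t=7 v=1: → [7,14); WM=7; [0,7) fires=4
i=6 t=8 v=2: → [7,14); WM=7
i=7 t=9 v=2: → [7,14); WM=9
i=8 t=11 v=5: → [7,14); WM=9
i=9 t=7 v=9: DROP (t<9-1); WM=11
i=10 t=15 v=9: → [14,21); WM=11
i=11 t=15 v=3: → [14,21); WM=15; [7,14) fires=3
i=12 t=18 v=2: → [14,21); WM=15
i=13 t=21 v=3: → [21,28); WM=21; [14,21) fires=3
i=14 t=8 v=4: DROP (t<21-1); WM=21
i=15 t=22 v=3: → [21,28); WM=22
i=16 t=23 v=4: → [21,28); WM=22
i=17 t=21 v=9: → [21,28); WM=23
i=18 t=24 v=1: → [21,28); WM=23
i=19 t=24 v=9: → [21,28); WM=24
i=20 t=27 v=5: → [21,28); WM=24

[0,7)=4 [7,14)=3 [14,21)=3 [21,28)=5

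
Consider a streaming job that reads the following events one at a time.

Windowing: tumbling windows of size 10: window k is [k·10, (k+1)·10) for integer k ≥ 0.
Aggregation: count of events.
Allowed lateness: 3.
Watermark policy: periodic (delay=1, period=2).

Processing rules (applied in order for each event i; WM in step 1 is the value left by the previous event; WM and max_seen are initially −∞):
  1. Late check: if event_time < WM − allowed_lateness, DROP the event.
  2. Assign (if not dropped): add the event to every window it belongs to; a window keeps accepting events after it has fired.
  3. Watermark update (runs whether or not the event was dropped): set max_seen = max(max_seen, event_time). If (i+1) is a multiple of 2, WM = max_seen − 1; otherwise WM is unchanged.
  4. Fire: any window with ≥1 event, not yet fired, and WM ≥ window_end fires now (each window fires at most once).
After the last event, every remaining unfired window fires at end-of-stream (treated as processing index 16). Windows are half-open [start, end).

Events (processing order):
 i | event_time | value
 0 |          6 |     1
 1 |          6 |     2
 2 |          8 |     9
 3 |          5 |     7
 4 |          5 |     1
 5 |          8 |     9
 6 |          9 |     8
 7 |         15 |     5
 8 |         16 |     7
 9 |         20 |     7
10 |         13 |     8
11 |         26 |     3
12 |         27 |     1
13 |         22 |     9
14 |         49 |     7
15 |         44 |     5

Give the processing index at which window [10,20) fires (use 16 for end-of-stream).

11

i=0 t=6 v=1: → [0,10); WM=−∞
i=1 t=6 v=2: → [0,10); WM=5
i=2 t=8 v=9: → [0,10); WM=5
i=3 t=5 v=7: → [0,10); WM=7
i=4 t=5 v=1: → [0,10); WM=7
i=5 t=8 v=9: → [0,10); WM=7
i=6 t=9 v=8: → [0,10); WM=7
i=7 t=15 v=5: → [10,20); WM=14; [0,10) fires=7
i=8 t=16 v=7: → [10,20); WM=14
i=9 t=20 v=7: → [20,30); WM=19
i=10 t=13 v=8: DROP (t<19-3); WM=19
i=11 t=26 v=3: → [20,30); WM=25; [10,20) fires=2
i=12 t=27 v=1: → [20,30); WM=25
i=13 t=22 v=9: → [20,30); WM=26
i=14 t=49 v=7: → [40,50); WM=26
i=15 t=44 v=5: → [40,50); WM=48; [20,30) fires=4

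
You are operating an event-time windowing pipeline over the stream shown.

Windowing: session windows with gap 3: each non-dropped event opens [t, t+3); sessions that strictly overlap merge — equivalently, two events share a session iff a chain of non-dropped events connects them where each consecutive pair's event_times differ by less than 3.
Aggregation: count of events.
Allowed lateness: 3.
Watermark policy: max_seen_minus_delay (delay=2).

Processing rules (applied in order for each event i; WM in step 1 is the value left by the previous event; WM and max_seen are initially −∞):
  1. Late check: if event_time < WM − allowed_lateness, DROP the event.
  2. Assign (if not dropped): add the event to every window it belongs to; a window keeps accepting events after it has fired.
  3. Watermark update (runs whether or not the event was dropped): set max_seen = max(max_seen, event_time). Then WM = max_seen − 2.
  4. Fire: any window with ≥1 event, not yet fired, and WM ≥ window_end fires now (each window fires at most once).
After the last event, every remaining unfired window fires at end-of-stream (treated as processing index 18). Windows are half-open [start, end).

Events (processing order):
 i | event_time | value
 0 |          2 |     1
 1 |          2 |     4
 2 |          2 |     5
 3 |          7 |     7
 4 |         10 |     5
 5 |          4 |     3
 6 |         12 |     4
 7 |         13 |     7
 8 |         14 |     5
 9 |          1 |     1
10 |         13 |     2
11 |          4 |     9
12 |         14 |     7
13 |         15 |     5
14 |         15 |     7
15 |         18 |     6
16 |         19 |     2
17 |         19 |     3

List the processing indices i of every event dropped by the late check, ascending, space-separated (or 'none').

i=0 t=2 v=1: → [2,5); WM=0
i=1 t=2 v=4: → [2,5); WM=0
i=2 t=2 v=5: → [2,5); WM=0
i=3 t=7 v=7: → [7,10); WM=5
i=4 t=10 v=5: → [10,13); WM=8
i=5 t=4 v=3: DROP (t<8-3); WM=8
i=6 t=12 v=4: → [10,15); WM=10
i=7 t=13 v=7: → [10,16); WM=11
i=8 t=14 v=5: → [10,17); WM=12
i=9 t=1 v=1: DROP (t<12-3); WM=12
i=10 t=13 v=2: → [10,17); WM=12
i=11 t=4 v=9: DROP (t<12-3); WM=12
i=12 t=14 v=7: → [10,17); WM=12
i=13 t=15 v=5: → [10,18); WM=13
i=14 t=15 v=7: → [10,18); WM=13
i=15 t=18 v=6: → [18,21); WM=16
i=16 t=19 v=2: → [18,22); WM=17
i=17 t=19 v=3: → [18,22); WM=17

5 9 11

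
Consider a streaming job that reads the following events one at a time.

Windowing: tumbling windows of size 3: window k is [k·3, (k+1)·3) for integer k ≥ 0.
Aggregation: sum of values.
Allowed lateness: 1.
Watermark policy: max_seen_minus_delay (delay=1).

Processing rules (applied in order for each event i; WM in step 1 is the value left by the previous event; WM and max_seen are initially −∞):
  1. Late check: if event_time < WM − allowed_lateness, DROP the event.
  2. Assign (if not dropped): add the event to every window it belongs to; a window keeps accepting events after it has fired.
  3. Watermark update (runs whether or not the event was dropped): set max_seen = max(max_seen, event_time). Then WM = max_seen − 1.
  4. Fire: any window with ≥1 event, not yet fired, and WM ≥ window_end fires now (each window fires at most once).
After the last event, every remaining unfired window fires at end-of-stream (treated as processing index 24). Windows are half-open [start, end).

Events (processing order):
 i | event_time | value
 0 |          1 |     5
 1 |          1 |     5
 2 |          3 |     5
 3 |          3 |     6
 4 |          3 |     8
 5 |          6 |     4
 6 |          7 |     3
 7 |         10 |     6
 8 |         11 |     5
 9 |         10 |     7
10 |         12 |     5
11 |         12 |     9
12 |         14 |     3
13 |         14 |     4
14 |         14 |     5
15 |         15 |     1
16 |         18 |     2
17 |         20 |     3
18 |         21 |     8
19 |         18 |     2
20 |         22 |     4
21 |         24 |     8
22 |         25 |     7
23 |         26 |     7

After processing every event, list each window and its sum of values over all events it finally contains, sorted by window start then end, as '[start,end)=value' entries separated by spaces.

i=0 t=1 v=5: → [0,3); WM=0
i=1 t=1 v=5: → [0,3); WM=0
i=2 t=3 v=5: → [3,6); WM=2
i=3 t=3 v=6: → [3,6); WM=2
i=4 t=3 v=8: → [3,6); WM=2
i=5 t=6 v=4: → [6,9); WM=5; [0,3) fires=10
i=6 t=7 v=3: → [6,9); WM=6; [3,6) fires=19
i=7 t=10 v=6: → [9,12); WM=9; [6,9) fires=7
i=8 t=11 v=5: → [9,12); WM=10
i=9 t=10 v=7: → [9,12); WM=10
i=10 t=12 v=5: → [12,15); WM=11
i=11 t=12 v=9: → [12,15); WM=11
i=12 t=14 v=3: → [12,15); WM=13; [9,12) fires=18
i=13 t=14 v=4: → [12,15); WM=13
i=14 t=14 v=5: → [12,15); WM=13
i=15 t=15 v=1: → [15,18); WM=14
i=16 t=18 v=2: → [18,21); WM=17; [12,15) fires=26
i=17 t=20 v=3: → [18,21); WM=19; [15,18) fires=1
i=18 t=21 v=8: → [21,24); WM=20
i=19 t=18 v=2: DROP (t<20-1); WM=20
i=20 t=22 v=4: → [21,24); WM=21; [18,21) fires=5
i=21 t=24 v=8: → [24,27); WM=23
i=22 t=25 v=7: → [24,27); WM=24; [21,24) fires=12
i=23 t=26 v=7: → [24,27); WM=25

[0,3)=10 [3,6)=19 [6,9)=7 [9,12)=18 [12,15)=26 [15,18)=1 [18,21)=5 [21,24)=12 [24,27)=22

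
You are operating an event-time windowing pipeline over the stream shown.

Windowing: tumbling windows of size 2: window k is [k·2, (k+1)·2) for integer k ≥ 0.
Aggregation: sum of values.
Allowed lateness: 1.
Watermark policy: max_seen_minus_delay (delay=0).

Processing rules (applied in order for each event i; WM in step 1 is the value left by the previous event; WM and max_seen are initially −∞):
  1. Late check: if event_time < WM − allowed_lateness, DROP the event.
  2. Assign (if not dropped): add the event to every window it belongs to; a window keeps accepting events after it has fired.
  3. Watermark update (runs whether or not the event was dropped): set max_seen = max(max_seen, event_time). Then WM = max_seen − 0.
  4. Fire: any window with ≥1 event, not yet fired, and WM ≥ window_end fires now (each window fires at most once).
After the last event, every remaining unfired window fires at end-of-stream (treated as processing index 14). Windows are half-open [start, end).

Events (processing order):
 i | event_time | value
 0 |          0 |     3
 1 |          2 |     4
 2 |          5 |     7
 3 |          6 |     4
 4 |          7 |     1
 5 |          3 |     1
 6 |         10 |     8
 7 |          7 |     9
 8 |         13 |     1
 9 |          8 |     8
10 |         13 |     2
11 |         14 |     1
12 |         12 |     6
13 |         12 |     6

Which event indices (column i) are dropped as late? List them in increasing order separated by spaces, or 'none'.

5 7 9 12 13

i=0 t=0 v=3: → [0,2); WM=0
i=1 t=2 v=4: → [2,4); WM=2; [0,2) fires=3
i=2 t=5 v=7: → [4,6); WM=5; [2,4) fires=4
i=3 t=6 v=4: → [6,8); WM=6; [4,6) fires=7
i=4 t=7 v=1: → [6,8); WM=7
i=5 t=3 v=1: DROP (t<7-1); WM=7
i=6 t=10 v=8: → [10,12); WM=10; [6,8) fires=5
i=7 t=7 v=9: DROP (t<10-1); WM=10
i=8 t=13 v=1: → [12,14); WM=13; [10,12) fires=8
i=9 t=8 v=8: DROP (t<13-1); WM=13
i=10 t=13 v=2: → [12,14); WM=13
i=11 t=14 v=1: → [14,16); WM=14; [12,14) fires=3
i=12 t=12 v=6: DROP (t<14-1); WM=14
i=13 t=12 v=6: DROP (t<14-1); WM=14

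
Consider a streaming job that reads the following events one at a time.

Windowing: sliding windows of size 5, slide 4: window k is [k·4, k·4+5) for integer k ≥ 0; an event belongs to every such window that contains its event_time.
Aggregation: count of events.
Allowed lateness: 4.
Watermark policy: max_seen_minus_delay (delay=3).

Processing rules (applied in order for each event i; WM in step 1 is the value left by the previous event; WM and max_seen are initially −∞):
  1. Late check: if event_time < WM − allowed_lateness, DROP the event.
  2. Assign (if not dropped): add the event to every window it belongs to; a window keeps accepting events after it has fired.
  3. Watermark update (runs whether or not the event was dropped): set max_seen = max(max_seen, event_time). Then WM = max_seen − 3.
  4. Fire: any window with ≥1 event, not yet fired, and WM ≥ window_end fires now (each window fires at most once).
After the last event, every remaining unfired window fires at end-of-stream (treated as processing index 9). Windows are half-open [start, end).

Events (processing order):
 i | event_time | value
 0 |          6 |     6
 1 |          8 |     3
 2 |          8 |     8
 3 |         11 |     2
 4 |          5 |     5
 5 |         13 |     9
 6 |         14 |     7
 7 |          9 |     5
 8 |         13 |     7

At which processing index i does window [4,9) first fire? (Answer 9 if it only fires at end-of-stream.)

5

i=0 t=6 v=6: → [4,9); WM=3
i=1 t=8 v=3: → [8,13),[4,9); WM=5
i=2 t=8 v=8: → [8,13),[4,9); WM=5
i=3 t=11 v=2: → [8,13); WM=8
i=4 t=5 v=5: → [4,9); WM=8
i=5 t=13 v=9: → [12,17); WM=10; [4,9) fires=4
i=6 t=14 v=7: → [12,17); WM=11
i=7 t=9 v=5: → [8,13); WM=11
i=8 t=13 v=7: → [12,17); WM=11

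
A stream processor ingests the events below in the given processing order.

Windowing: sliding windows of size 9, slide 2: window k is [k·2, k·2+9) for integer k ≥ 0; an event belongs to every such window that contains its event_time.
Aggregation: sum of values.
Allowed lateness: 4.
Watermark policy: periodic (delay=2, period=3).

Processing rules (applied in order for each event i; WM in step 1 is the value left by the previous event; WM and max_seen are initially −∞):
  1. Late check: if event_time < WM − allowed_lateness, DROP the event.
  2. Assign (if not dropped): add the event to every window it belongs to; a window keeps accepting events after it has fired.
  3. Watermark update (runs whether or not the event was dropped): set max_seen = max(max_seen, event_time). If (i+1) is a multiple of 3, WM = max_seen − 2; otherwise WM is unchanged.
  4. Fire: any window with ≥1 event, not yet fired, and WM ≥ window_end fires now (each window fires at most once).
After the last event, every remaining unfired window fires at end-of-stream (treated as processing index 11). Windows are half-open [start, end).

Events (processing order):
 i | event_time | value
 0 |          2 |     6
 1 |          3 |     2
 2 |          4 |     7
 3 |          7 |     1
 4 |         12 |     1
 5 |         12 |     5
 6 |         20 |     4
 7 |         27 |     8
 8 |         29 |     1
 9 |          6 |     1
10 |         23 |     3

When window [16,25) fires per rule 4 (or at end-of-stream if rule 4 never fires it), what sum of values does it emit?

4

i=0 t=2 v=6: → [2,11),[0,9); WM=−∞
i=1 t=3 v=2: → [2,11),[0,9); WM=−∞
i=2 t=4 v=7: → [4,13),[2,11),[0,9); WM=2
i=3 t=7 v=1: → [6,15),[4,13),[2,11),[0,9); WM=2
i=4 t=12 v=1: → [12,21),[10,19),[8,17),[6,15),[4,13); WM=2
i=5 t=12 v=5: → [12,21),[10,19),[8,17),[6,15),[4,13); WM=10; [0,9) fires=16
i=6 t=20 v=4: → [20,29),[18,27),[16,25),[14,23),[12,21); WM=10
i=7 t=27 v=8: → [26,35),[24,33),[22,31),[20,29); WM=10
i=8 t=29 v=1: → [28,37),[26,35),[24,33),[22,31); WM=27; [2,11) fires=16 [4,13) fires=14 [6,15) fires=7 [8,17) fires=6 [10,19) fires=6 [12,21) fires=10 [14,23) fires=4 [16,25) fires=4 [18,27) fires=4
i=9 t=6 v=1: DROP (t<27-4); WM=27
i=10 t=23 v=3: → [22,31),[20,29),[18,27),[16,25); WM=27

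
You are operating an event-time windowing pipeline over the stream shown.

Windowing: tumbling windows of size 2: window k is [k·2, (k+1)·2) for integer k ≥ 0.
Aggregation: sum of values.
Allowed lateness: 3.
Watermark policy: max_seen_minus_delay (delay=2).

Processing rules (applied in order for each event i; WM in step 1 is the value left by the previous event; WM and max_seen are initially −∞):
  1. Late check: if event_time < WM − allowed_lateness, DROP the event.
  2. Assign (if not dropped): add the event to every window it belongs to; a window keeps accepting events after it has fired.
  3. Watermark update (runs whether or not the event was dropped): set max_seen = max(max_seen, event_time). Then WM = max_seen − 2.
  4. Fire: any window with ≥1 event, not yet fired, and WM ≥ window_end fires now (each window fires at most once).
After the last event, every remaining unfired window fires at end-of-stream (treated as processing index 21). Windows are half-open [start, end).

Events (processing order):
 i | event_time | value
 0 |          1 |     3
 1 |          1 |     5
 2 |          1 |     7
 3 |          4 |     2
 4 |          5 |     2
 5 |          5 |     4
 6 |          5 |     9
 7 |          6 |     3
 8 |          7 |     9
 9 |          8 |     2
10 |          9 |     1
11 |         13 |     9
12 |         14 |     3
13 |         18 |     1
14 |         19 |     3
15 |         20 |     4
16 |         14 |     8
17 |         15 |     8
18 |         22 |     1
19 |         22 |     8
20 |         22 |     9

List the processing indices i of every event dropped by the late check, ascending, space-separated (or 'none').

i=0 t=1 v=3: → [0,2); WM=-1
i=1 t=1 v=5: → [0,2); WM=-1
i=2 t=1 v=7: → [0,2); WM=-1
i=3 t=4 v=2: → [4,6); WM=2; [0,2) fires=15
i=4 t=5 v=2: → [4,6); WM=3
i=5 t=5 v=4: → [4,6); WM=3
i=6 t=5 v=9: → [4,6); WM=3
i=7 t=6 v=3: → [6,8); WM=4
i=8 t=7 v=9: → [6,8); WM=5
i=9 t=8 v=2: → [8,10); WM=6; [4,6) fires=17
i=10 t=9 v=1: → [8,10); WM=7
i=11 t=13 v=9: → [12,14); WM=11; [6,8) fires=12 [8,10) fires=3
i=12 t=14 v=3: → [14,16); WM=12
i=13 t=18 v=1: → [18,20); WM=16; [12,14) fires=9 [14,16) fires=3
i=14 t=19 v=3: → [18,20); WM=17
i=15 t=20 v=4: → [20,22); WM=18
i=16 t=14 v=8: DROP (t<18-3); WM=18
i=17 t=15 v=8: → [14,16); WM=18
i=18 t=22 v=1: → [22,24); WM=20; [18,20) fires=4
i=19 t=22 v=8: → [22,24); WM=20
i=20 t=22 v=9: → [22,24); WM=20

16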